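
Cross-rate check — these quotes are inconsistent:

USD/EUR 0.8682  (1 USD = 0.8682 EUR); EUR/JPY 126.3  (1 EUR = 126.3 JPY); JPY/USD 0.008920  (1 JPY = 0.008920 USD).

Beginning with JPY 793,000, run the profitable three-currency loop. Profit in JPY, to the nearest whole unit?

Profitable loop is JPY → EUR → USD → JPY:
JPY 793,000 ÷ 126.3 = EUR 6,278.70
EUR 6,278.70 ÷ 0.8682 = USD 7,231.86
USD 7,231.86 ÷ 0.008920 = JPY 810,747
Profit = JPY 810,747 − JPY 793,000

Profit: JPY 17,747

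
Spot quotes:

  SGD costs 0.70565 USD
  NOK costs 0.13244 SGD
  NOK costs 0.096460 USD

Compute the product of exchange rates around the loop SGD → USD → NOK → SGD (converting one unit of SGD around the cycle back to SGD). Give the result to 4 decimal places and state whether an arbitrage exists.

0.9689 (arbitrage exists)

Around SGD → USD → NOK → SGD: 1 × 0.70565 ÷ 0.096460 × 0.13244 = 0.968861
Product < 1; profitable direction is SGD → NOK → USD → SGD.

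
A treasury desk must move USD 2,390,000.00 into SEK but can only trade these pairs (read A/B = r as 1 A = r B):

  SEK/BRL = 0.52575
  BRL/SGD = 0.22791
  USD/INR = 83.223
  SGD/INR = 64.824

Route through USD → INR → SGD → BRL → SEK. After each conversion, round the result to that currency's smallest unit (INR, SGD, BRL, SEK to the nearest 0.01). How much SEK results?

USD 2,390,000.00 × 83.223 = INR 198,902,970.00
INR 198,902,970.00 ÷ 64.824 = SGD 3,068,353.85
SGD 3,068,353.85 ÷ 0.22791 = BRL 13,463,006.67
BRL 13,463,006.67 ÷ 0.52575 = SEK 25,607,240.46

SEK 25,607,240.46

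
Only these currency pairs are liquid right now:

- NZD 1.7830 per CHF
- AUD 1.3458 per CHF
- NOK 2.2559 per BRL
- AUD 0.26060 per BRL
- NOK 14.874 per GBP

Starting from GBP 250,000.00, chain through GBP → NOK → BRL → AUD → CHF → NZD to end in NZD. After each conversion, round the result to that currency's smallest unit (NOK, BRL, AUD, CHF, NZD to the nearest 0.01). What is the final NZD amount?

GBP 250,000.00 × 14.874 = NOK 3,718,500.00
NOK 3,718,500.00 ÷ 2.2559 = BRL 1,648,344.34
BRL 1,648,344.34 × 0.26060 = AUD 429,558.54
AUD 429,558.54 ÷ 1.3458 = CHF 319,184.53
CHF 319,184.53 × 1.7830 = NZD 569,106.02

NZD 569,106.02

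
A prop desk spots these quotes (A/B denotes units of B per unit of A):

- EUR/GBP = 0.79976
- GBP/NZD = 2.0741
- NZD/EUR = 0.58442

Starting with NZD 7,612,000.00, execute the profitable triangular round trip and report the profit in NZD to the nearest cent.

Profit: NZD 240,073.19

Profitable loop is NZD → GBP → EUR → NZD:
NZD 7,612,000.00 ÷ 2.0741 = GBP 3,670,025.55
GBP 3,670,025.55 ÷ 0.79976 = EUR 4,588,908.61
EUR 4,588,908.61 ÷ 0.58442 = NZD 7,852,073.19
Profit = NZD 7,852,073.19 − NZD 7,612,000.00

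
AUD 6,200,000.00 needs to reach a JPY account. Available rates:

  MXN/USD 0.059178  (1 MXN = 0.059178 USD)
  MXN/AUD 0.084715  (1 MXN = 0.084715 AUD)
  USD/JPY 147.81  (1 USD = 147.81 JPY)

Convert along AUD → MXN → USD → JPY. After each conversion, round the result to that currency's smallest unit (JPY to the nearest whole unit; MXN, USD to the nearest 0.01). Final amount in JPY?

JPY 640,170,232

AUD 6,200,000.00 ÷ 0.084715 = MXN 73,186,566.72
MXN 73,186,566.72 × 0.059178 = USD 4,331,034.65
USD 4,331,034.65 × 147.81 = JPY 640,170,232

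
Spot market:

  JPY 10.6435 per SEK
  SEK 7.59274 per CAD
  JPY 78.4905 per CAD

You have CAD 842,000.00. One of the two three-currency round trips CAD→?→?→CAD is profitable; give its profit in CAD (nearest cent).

Profitable loop is CAD → SEK → JPY → CAD:
CAD 842,000.00 × 7.59274 = SEK 6,393,087.08
SEK 6,393,087.08 × 10.6435 = JPY 68,044,822
JPY 68,044,822 ÷ 78.4905 = CAD 866,917.94
Profit = CAD 866,917.94 − CAD 842,000.00

Profit: CAD 24,917.94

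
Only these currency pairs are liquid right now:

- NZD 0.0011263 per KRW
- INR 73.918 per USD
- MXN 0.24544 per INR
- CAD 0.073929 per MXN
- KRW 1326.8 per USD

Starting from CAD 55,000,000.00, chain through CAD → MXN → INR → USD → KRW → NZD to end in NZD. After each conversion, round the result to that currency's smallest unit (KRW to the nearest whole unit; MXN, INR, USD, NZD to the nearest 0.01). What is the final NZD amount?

CAD 55,000,000.00 ÷ 0.073929 = MXN 743,957,039.86
MXN 743,957,039.86 ÷ 0.24544 = INR 3,031,115,709.99
INR 3,031,115,709.99 ÷ 73.918 = USD 41,006,462.70
USD 41,006,462.70 × 1326.8 = KRW 54,407,374,710
KRW 54,407,374,710 × 0.0011263 = NZD 61,279,026.14

NZD 61,279,026.14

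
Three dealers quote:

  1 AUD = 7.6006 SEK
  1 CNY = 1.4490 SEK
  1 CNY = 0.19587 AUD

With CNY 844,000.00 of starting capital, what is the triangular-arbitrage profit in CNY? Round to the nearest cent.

Profitable loop is CNY → AUD → SEK → CNY:
CNY 844,000.00 × 0.19587 = AUD 165,314.28
AUD 165,314.28 × 7.6006 = SEK 1,256,487.72
SEK 1,256,487.72 ÷ 1.4490 = CNY 867,141.28
Profit = CNY 867,141.28 − CNY 844,000.00

Profit: CNY 23,141.28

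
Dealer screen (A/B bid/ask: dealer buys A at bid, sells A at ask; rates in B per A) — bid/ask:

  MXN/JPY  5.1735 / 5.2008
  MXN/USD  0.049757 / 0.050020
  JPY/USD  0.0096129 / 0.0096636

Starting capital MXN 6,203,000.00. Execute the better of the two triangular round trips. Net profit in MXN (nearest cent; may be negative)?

Net result: MXN -35,673.06 (no profitable arbitrage after spreads)

Best loop MXN → JPY → USD → MXN:
MXN 6,203,000.00 × 5.1735 (sell MXN at bid) = JPY 32,091,220
JPY 32,091,220 × 0.0096129 (sell JPY at bid) = USD 308,489.69
USD 308,489.69 ÷ 0.050020 (buy MXN at ask) = MXN 6,167,326.94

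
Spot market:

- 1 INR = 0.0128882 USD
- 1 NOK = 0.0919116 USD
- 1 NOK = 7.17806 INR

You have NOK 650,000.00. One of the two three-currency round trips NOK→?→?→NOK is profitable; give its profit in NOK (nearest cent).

Profit: NOK 4,247.97

Profitable loop is NOK → INR → USD → NOK:
NOK 650,000.00 × 7.17806 = INR 4,665,739.00
INR 4,665,739.00 × 0.0128882 = USD 60,132.98
USD 60,132.98 ÷ 0.0919116 = NOK 654,247.97
Profit = NOK 654,247.97 − NOK 650,000.00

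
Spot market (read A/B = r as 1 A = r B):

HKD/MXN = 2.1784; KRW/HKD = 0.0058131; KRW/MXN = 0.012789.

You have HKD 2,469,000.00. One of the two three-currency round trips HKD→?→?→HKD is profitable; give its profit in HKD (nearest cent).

Profit: HKD 24,516.55

Profitable loop is HKD → KRW → MXN → HKD:
HKD 2,469,000.00 ÷ 0.0058131 = KRW 424,730,350
KRW 424,730,350 × 0.012789 = MXN 5,431,876.45
MXN 5,431,876.45 ÷ 2.1784 = HKD 2,493,516.55
Profit = HKD 2,493,516.55 − HKD 2,469,000.00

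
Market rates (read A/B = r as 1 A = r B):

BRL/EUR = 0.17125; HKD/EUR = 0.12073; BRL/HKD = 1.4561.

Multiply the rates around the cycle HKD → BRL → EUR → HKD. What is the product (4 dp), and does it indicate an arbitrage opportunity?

Around HKD → BRL → EUR → HKD: 1 ÷ 1.4561 × 0.17125 ÷ 0.12073 = 0.974146
Product < 1; profitable direction is HKD → EUR → BRL → HKD.

0.9741 (arbitrage exists)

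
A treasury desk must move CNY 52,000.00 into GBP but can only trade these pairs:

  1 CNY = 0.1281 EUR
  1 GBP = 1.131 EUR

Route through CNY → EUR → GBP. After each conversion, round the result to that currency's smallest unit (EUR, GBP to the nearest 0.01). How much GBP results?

GBP 5,889.66

CNY 52,000.00 × 0.1281 = EUR 6,661.20
EUR 6,661.20 ÷ 1.131 = GBP 5,889.66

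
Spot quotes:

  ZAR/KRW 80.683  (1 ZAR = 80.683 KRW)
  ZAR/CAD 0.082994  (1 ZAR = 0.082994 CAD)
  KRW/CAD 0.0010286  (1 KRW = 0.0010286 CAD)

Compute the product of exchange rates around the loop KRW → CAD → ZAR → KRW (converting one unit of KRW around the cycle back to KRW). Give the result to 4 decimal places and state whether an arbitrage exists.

1.0000 (no arbitrage)

Around KRW → CAD → ZAR → KRW: 1 × 0.0010286 ÷ 0.082994 × 80.683 = 0.999958
Product ≈ 1 (deviation 0.004%, within rounding noise).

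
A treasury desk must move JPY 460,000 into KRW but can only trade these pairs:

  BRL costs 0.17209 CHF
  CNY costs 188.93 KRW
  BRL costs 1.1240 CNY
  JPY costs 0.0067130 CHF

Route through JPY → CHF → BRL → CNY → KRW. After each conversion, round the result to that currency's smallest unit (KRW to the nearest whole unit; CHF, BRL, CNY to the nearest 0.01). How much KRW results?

KRW 3,810,535

JPY 460,000 × 0.0067130 = CHF 3,087.98
CHF 3,087.98 ÷ 0.17209 = BRL 17,943.98
BRL 17,943.98 × 1.1240 = CNY 20,169.03
CNY 20,169.03 × 188.93 = KRW 3,810,535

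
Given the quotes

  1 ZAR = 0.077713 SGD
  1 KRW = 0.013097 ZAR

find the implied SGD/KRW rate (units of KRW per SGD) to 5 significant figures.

1 SGD ÷ 0.077713 = 12.8679 ZAR
12.8679 ZAR ÷ 0.013097 = 982.504 KRW

SGD/KRW = 982.50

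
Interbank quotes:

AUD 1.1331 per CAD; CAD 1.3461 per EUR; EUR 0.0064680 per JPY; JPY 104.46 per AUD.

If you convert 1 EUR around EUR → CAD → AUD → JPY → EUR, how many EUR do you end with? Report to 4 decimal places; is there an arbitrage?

Around EUR → CAD → AUD → JPY → EUR: 1 × 1.3461 × 1.1331 × 104.46 × 0.0064680 = 1.030542
Product > 1; profitable direction is EUR → CAD → AUD → JPY → EUR.

1.0305 (arbitrage exists)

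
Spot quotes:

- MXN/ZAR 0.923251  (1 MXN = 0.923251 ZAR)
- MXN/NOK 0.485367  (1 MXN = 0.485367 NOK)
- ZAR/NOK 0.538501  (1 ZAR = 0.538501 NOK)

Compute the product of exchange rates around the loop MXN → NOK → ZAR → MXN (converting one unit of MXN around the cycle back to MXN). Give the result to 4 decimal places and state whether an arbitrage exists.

0.9763 (arbitrage exists)

Around MXN → NOK → ZAR → MXN: 1 × 0.485367 ÷ 0.538501 ÷ 0.923251 = 0.976257
Product < 1; profitable direction is MXN → ZAR → NOK → MXN.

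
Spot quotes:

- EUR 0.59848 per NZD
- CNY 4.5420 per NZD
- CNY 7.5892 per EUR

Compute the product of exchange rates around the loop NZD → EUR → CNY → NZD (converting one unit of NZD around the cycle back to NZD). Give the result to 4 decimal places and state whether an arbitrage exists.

1.0000 (no arbitrage)

Around NZD → EUR → CNY → NZD: 1 × 0.59848 × 7.5892 ÷ 4.5420 = 0.999997
Product ≈ 1 (deviation 0.000%, within rounding noise).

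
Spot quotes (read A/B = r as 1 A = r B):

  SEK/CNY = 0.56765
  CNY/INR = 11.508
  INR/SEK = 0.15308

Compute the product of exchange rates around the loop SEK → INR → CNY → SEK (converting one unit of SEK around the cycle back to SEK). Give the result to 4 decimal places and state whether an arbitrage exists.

Around SEK → INR → CNY → SEK: 1 ÷ 0.15308 ÷ 11.508 ÷ 0.56765 = 1.000002
Product ≈ 1 (deviation 0.000%, within rounding noise).

1.0000 (no arbitrage)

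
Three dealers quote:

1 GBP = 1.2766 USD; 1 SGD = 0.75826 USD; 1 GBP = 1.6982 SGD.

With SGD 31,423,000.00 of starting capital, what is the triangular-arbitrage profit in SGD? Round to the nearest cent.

Profit: SGD 272,659.19

Profitable loop is SGD → USD → GBP → SGD:
SGD 31,423,000.00 × 0.75826 = USD 23,826,803.98
USD 23,826,803.98 ÷ 1.2766 = GBP 18,664,267.57
GBP 18,664,267.57 × 1.6982 = SGD 31,695,659.19
Profit = SGD 31,695,659.19 − SGD 31,423,000.00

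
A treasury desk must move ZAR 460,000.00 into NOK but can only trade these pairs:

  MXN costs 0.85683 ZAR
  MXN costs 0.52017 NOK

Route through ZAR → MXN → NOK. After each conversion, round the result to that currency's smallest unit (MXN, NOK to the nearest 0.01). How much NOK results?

NOK 279,259.83

ZAR 460,000.00 ÷ 0.85683 = MXN 536,862.62
MXN 536,862.62 × 0.52017 = NOK 279,259.83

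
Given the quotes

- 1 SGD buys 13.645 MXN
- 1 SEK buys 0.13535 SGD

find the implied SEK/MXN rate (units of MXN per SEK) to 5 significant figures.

SEK/MXN = 1.8469

1 SEK × 0.13535 = 0.13535 SGD
0.13535 SGD × 13.645 = 1.84685 MXN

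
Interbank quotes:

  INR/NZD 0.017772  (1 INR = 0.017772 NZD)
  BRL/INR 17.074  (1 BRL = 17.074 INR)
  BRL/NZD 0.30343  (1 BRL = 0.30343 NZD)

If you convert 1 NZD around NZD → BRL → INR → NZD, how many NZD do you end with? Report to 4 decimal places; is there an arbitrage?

Around NZD → BRL → INR → NZD: 1 ÷ 0.30343 × 17.074 × 0.017772 = 1.000030
Product ≈ 1 (deviation 0.003%, within rounding noise).

1.0000 (no arbitrage)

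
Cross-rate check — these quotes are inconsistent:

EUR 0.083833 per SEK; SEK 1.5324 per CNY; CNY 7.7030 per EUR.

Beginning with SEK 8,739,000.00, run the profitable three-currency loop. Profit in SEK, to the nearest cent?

Profit: SEK 92,097.72

Profitable loop is SEK → CNY → EUR → SEK:
SEK 8,739,000.00 ÷ 1.5324 = CNY 5,702,819.11
CNY 5,702,819.11 ÷ 7.7030 = EUR 740,337.41
EUR 740,337.41 ÷ 0.083833 = SEK 8,831,097.72
Profit = SEK 8,831,097.72 − SEK 8,739,000.00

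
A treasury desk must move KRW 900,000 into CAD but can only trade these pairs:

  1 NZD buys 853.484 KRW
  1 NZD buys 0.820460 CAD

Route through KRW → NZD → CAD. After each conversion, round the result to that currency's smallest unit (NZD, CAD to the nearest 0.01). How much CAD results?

KRW 900,000 ÷ 853.484 = NZD 1,054.50
NZD 1,054.50 × 0.820460 = CAD 865.18

CAD 865.18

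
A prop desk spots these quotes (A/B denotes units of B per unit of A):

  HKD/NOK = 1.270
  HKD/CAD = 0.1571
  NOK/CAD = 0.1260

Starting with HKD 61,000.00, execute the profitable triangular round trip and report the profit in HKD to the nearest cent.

Profit: HKD 1,133.80

Profitable loop is HKD → NOK → CAD → HKD:
HKD 61,000.00 × 1.270 = NOK 77,470.00
NOK 77,470.00 × 0.1260 = CAD 9,761.22
CAD 9,761.22 ÷ 0.1571 = HKD 62,133.80
Profit = HKD 62,133.80 − HKD 61,000.00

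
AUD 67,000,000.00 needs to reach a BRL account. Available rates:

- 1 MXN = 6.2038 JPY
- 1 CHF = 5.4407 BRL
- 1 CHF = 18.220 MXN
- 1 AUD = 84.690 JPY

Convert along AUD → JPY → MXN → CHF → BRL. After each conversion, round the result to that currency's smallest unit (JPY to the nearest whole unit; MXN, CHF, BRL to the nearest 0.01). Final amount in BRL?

BRL 273,121,289.40

AUD 67,000,000.00 × 84.690 = JPY 5,674,230,000
JPY 5,674,230,000 ÷ 6.2038 = MXN 914,637,802.64
MXN 914,637,802.64 ÷ 18.220 = CHF 50,199,659.86
CHF 50,199,659.86 × 5.4407 = BRL 273,121,289.40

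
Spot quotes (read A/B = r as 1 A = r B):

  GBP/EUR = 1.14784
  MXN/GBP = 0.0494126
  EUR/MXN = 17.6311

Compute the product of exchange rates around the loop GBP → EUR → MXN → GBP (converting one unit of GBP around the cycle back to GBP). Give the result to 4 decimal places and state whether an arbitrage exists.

1.0000 (no arbitrage)

Around GBP → EUR → MXN → GBP: 1 × 1.14784 × 17.6311 × 0.0494126 = 0.999996
Product ≈ 1 (deviation 0.000%, within rounding noise).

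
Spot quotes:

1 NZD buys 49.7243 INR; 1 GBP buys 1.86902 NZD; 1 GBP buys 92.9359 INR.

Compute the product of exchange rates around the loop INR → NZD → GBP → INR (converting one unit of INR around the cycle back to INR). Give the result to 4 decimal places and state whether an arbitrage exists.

1.0000 (no arbitrage)

Around INR → NZD → GBP → INR: 1 ÷ 49.7243 ÷ 1.86902 × 92.9359 = 1.000002
Product ≈ 1 (deviation 0.000%, within rounding noise).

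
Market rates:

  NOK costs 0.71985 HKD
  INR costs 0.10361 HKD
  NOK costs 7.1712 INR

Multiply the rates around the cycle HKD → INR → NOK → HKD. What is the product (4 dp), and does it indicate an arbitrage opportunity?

0.9688 (arbitrage exists)

Around HKD → INR → NOK → HKD: 1 ÷ 0.10361 ÷ 7.1712 × 0.71985 = 0.968832
Product < 1; profitable direction is HKD → NOK → INR → HKD.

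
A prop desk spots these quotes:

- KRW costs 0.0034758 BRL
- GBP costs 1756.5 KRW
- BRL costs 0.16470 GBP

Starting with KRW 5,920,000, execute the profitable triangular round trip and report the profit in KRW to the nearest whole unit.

Profitable loop is KRW → BRL → GBP → KRW:
KRW 5,920,000 × 0.0034758 = BRL 20,576.74
BRL 20,576.74 × 0.16470 = GBP 3,388.99
GBP 3,388.99 × 1756.5 = KRW 5,952,758
Profit = KRW 5,952,758 − KRW 5,920,000

Profit: KRW 32,758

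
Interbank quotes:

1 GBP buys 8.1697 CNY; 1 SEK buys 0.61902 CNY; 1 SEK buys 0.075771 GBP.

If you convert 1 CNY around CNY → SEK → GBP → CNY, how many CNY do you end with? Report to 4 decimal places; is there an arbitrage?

1.0000 (no arbitrage)

Around CNY → SEK → GBP → CNY: 1 ÷ 0.61902 × 0.075771 × 8.1697 = 1.000010
Product ≈ 1 (deviation 0.001%, within rounding noise).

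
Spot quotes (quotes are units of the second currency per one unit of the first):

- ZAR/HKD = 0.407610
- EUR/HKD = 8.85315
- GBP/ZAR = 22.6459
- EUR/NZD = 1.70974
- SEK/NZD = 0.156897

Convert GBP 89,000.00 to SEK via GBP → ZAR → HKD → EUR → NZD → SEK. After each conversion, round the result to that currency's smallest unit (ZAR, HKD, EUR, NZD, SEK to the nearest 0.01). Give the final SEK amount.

GBP 89,000.00 × 22.6459 = ZAR 2,015,485.10
ZAR 2,015,485.10 × 0.407610 = HKD 821,531.88
HKD 821,531.88 ÷ 8.85315 = EUR 92,795.43
EUR 92,795.43 × 1.70974 = NZD 158,656.06
NZD 158,656.06 ÷ 0.156897 = SEK 1,011,211.56

SEK 1,011,211.56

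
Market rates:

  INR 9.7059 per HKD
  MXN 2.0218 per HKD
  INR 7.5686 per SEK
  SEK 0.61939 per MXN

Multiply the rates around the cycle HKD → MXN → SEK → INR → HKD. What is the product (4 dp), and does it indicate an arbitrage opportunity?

0.9765 (arbitrage exists)

Around HKD → MXN → SEK → INR → HKD: 1 × 2.0218 × 0.61939 × 7.5686 ÷ 9.7059 = 0.976522
Product < 1; profitable direction is HKD → INR → SEK → MXN → HKD.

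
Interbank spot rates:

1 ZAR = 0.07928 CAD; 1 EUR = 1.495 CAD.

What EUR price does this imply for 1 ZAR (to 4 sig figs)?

1 ZAR × 0.07928 = 0.07928 CAD
0.07928 CAD ÷ 1.495 = 0.0530301 EUR

ZAR/EUR = 0.05303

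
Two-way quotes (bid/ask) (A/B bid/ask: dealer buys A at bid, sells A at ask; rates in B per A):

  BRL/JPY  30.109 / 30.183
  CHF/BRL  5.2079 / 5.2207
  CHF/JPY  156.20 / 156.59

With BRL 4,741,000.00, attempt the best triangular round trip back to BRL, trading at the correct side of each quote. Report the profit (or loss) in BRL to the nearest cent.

Net profit: BRL 6,499.19

Best loop BRL → JPY → CHF → BRL:
BRL 4,741,000.00 × 30.109 (sell BRL at bid) = JPY 142,746,769
JPY 142,746,769 ÷ 156.59 (buy CHF at ask) = CHF 911,595.69
CHF 911,595.69 × 5.2079 (sell CHF at bid) = BRL 4,747,499.19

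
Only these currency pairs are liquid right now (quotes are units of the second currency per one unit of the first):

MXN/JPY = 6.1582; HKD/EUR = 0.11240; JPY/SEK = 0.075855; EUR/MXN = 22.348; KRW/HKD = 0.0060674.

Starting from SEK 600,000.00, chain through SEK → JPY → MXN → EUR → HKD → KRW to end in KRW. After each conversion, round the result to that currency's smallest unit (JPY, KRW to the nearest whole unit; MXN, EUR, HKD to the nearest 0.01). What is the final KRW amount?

SEK 600,000.00 ÷ 0.075855 = JPY 7,909,828
JPY 7,909,828 ÷ 6.1582 = MXN 1,284,438.31
MXN 1,284,438.31 ÷ 22.348 = EUR 57,474.42
EUR 57,474.42 ÷ 0.11240 = HKD 511,338.26
HKD 511,338.26 ÷ 0.0060674 = KRW 84,276,339

KRW 84,276,339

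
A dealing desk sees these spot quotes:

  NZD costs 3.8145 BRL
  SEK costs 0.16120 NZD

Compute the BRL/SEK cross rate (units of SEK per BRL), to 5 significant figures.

1 BRL ÷ 3.8145 = 0.262158 NZD
0.262158 NZD ÷ 0.16120 = 1.62629 SEK

BRL/SEK = 1.6263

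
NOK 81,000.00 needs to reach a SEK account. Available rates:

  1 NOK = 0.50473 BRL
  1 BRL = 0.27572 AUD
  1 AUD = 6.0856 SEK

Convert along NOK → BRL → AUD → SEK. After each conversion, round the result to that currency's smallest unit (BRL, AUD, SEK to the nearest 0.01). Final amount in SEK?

NOK 81,000.00 × 0.50473 = BRL 40,883.13
BRL 40,883.13 × 0.27572 = AUD 11,272.30
AUD 11,272.30 × 6.0856 = SEK 68,598.71

SEK 68,598.71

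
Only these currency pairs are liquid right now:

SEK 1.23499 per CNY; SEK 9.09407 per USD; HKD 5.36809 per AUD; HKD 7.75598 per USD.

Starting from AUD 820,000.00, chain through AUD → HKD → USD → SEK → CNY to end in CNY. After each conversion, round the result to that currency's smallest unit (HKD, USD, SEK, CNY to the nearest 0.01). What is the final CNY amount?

CNY 4,179,187.05

AUD 820,000.00 × 5.36809 = HKD 4,401,833.80
HKD 4,401,833.80 ÷ 7.75598 = USD 567,540.63
USD 567,540.63 × 9.09407 = SEK 5,161,254.22
SEK 5,161,254.22 ÷ 1.23499 = CNY 4,179,187.05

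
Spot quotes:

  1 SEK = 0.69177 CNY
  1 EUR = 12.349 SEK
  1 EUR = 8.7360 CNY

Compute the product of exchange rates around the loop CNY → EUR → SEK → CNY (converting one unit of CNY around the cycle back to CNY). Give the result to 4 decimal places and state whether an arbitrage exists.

Around CNY → EUR → SEK → CNY: 1 ÷ 8.7360 × 12.349 × 0.69177 = 0.977869
Product < 1; profitable direction is CNY → SEK → EUR → CNY.

0.9779 (arbitrage exists)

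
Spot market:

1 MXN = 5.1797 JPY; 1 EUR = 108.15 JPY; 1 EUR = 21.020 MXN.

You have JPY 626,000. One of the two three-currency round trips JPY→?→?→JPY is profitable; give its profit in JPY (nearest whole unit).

Profitable loop is JPY → EUR → MXN → JPY:
JPY 626,000 ÷ 108.15 = EUR 5,788.26
EUR 5,788.26 × 21.020 = MXN 121,669.16
MXN 121,669.16 × 5.1797 = JPY 630,210
Profit = JPY 630,210 − JPY 626,000

Profit: JPY 4,210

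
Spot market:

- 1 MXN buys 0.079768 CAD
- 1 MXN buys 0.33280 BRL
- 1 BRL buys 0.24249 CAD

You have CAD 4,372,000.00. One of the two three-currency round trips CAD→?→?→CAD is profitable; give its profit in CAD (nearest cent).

Profit: CAD 51,118.77

Profitable loop is CAD → MXN → BRL → CAD:
CAD 4,372,000.00 ÷ 0.079768 = MXN 54,808,945.94
MXN 54,808,945.94 × 0.33280 = BRL 18,240,417.21
BRL 18,240,417.21 × 0.24249 = CAD 4,423,118.77
Profit = CAD 4,423,118.77 − CAD 4,372,000.00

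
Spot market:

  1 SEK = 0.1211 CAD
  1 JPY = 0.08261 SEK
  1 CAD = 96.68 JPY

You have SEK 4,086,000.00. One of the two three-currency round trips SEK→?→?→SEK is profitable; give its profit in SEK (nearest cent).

Profit: SEK 138,593.78

Profitable loop is SEK → JPY → CAD → SEK:
SEK 4,086,000.00 ÷ 0.08261 = JPY 49,461,324
JPY 49,461,324 ÷ 96.68 = CAD 511,598.31
CAD 511,598.31 ÷ 0.1211 = SEK 4,224,593.78
Profit = SEK 4,224,593.78 − SEK 4,086,000.00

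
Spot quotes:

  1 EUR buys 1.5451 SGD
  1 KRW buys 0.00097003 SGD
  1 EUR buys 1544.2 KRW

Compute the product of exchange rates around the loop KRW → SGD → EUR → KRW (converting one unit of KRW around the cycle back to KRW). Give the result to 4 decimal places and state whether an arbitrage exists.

0.9695 (arbitrage exists)

Around KRW → SGD → EUR → KRW: 1 × 0.00097003 ÷ 1.5451 × 1544.2 = 0.969465
Product < 1; profitable direction is KRW → EUR → SGD → KRW.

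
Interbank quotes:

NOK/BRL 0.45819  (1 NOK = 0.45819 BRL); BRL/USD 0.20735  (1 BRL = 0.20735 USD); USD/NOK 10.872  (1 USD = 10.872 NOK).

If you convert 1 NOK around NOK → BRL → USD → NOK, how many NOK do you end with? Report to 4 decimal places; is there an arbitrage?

1.0329 (arbitrage exists)

Around NOK → BRL → USD → NOK: 1 × 0.45819 × 0.20735 × 10.872 = 1.032902
Product > 1; profitable direction is NOK → BRL → USD → NOK.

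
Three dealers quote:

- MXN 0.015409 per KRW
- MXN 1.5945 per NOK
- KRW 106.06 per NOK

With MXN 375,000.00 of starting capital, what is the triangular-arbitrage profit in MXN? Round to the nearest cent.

Profitable loop is MXN → NOK → KRW → MXN:
MXN 375,000.00 ÷ 1.5945 = NOK 235,183.44
NOK 235,183.44 × 106.06 = KRW 24,943,556
KRW 24,943,556 × 0.015409 = MXN 384,355.25
Profit = MXN 384,355.25 − MXN 375,000.00

Profit: MXN 9,355.25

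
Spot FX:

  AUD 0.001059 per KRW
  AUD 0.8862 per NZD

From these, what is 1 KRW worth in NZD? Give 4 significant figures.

KRW/NZD = 0.001195

1 KRW × 0.001059 = 0.001059 AUD
0.001059 AUD ÷ 0.8862 = 0.00119499 NZD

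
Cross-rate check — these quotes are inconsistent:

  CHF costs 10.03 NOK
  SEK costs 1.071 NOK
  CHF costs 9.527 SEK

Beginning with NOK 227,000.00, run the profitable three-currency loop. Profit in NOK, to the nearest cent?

Profitable loop is NOK → CHF → SEK → NOK:
NOK 227,000.00 ÷ 10.03 = CHF 22,632.10
CHF 22,632.10 × 9.527 = SEK 215,616.05
SEK 215,616.05 × 1.071 = NOK 230,924.79
Profit = NOK 230,924.79 − NOK 227,000.00

Profit: NOK 3,924.79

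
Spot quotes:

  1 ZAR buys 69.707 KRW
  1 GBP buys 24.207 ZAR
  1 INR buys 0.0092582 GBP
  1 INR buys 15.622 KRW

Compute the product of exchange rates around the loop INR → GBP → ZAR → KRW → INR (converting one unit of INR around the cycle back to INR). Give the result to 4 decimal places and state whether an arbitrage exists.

1.0000 (no arbitrage)

Around INR → GBP → ZAR → KRW → INR: 1 × 0.0092582 × 24.207 × 69.707 ÷ 15.622 = 1.000017
Product ≈ 1 (deviation 0.002%, within rounding noise).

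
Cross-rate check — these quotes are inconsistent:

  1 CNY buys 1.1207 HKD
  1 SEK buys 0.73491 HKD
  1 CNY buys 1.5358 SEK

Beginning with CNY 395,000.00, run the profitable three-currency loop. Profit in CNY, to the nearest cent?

Profit: CNY 2,810.78

Profitable loop is CNY → SEK → HKD → CNY:
CNY 395,000.00 × 1.5358 = SEK 606,641.00
SEK 606,641.00 × 0.73491 = HKD 445,826.54
HKD 445,826.54 ÷ 1.1207 = CNY 397,810.78
Profit = CNY 397,810.78 − CNY 395,000.00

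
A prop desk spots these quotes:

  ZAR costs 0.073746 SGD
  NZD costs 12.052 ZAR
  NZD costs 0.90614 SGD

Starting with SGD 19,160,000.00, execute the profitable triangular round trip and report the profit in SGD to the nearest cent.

Profit: SGD 374,091.37

Profitable loop is SGD → ZAR → NZD → SGD:
SGD 19,160,000.00 ÷ 0.073746 = ZAR 259,810,701.60
ZAR 259,810,701.60 ÷ 12.052 = NZD 21,557,476.07
NZD 21,557,476.07 × 0.90614 = SGD 19,534,091.37
Profit = SGD 19,534,091.37 − SGD 19,160,000.00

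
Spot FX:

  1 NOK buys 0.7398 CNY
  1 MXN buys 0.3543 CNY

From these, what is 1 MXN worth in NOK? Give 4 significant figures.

1 MXN × 0.3543 = 0.3543 CNY
0.3543 CNY ÷ 0.7398 = 0.478913 NOK

MXN/NOK = 0.4789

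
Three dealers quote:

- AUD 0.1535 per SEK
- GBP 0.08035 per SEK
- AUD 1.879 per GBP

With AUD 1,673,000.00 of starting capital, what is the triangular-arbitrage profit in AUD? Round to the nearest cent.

Profitable loop is AUD → GBP → SEK → AUD:
AUD 1,673,000.00 ÷ 1.879 = GBP 890,367.22
GBP 890,367.22 ÷ 0.08035 = SEK 11,081,110.35
SEK 11,081,110.35 × 0.1535 = AUD 1,700,950.44
Profit = AUD 1,700,950.44 − AUD 1,673,000.00

Profit: AUD 27,950.44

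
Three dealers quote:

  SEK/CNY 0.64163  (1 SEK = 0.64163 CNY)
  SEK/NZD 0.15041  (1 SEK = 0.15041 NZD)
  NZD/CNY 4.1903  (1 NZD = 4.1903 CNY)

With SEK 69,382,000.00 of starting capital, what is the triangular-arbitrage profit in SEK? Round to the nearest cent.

Profitable loop is SEK → CNY → NZD → SEK:
SEK 69,382,000.00 × 0.64163 = CNY 44,517,572.66
CNY 44,517,572.66 ÷ 4.1903 = NZD 10,623,958.35
NZD 10,623,958.35 ÷ 0.15041 = SEK 70,633,324.56
Profit = SEK 70,633,324.56 − SEK 69,382,000.00

Profit: SEK 1,251,324.56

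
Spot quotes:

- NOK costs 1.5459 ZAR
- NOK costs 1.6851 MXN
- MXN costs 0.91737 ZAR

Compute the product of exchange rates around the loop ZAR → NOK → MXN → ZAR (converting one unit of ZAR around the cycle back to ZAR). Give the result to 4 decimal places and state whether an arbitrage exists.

1.0000 (no arbitrage)

Around ZAR → NOK → MXN → ZAR: 1 ÷ 1.5459 × 1.6851 × 0.91737 = 0.999974
Product ≈ 1 (deviation 0.003%, within rounding noise).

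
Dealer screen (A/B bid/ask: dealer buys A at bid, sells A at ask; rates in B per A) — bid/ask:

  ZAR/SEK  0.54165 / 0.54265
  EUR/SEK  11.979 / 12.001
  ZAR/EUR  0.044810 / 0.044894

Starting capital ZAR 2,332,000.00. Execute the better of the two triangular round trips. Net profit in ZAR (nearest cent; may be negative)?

Best loop ZAR → SEK → EUR → ZAR:
ZAR 2,332,000.00 × 0.54165 (sell ZAR at bid) = SEK 1,263,127.80
SEK 1,263,127.80 ÷ 12.001 (buy EUR at ask) = EUR 105,251.88
EUR 105,251.88 ÷ 0.044894 (buy ZAR at ask) = ZAR 2,344,453.13

Net profit: ZAR 12,453.13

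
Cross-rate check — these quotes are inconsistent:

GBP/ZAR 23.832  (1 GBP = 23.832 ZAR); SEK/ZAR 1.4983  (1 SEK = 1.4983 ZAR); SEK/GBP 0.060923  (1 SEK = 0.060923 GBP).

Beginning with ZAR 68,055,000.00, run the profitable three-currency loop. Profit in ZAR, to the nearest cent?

Profit: ZAR 2,174,090.92

Profitable loop is ZAR → GBP → SEK → ZAR:
ZAR 68,055,000.00 ÷ 23.832 = GBP 2,855,614.30
GBP 2,855,614.30 ÷ 0.060923 = SEK 46,872,516.13
SEK 46,872,516.13 × 1.4983 = ZAR 70,229,090.92
Profit = ZAR 70,229,090.92 − ZAR 68,055,000.00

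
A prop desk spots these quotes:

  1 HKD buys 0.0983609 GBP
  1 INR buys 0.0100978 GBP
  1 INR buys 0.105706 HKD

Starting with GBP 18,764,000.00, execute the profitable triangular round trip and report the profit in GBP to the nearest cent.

Profit: GBP 556,608.15

Profitable loop is GBP → INR → HKD → GBP:
GBP 18,764,000.00 ÷ 0.0100978 = INR 1,858,226,544.40
INR 1,858,226,544.40 × 0.105706 = HKD 196,425,695.10
HKD 196,425,695.10 × 0.0983609 = GBP 19,320,608.15
Profit = GBP 19,320,608.15 − GBP 18,764,000.00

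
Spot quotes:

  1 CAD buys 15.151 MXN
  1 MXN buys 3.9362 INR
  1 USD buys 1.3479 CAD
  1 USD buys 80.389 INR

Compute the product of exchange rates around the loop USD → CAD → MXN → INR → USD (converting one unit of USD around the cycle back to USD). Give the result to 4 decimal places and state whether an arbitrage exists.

1.0000 (no arbitrage)

Around USD → CAD → MXN → INR → USD: 1 × 1.3479 × 15.151 × 3.9362 ÷ 80.389 = 0.999953
Product ≈ 1 (deviation 0.005%, within rounding noise).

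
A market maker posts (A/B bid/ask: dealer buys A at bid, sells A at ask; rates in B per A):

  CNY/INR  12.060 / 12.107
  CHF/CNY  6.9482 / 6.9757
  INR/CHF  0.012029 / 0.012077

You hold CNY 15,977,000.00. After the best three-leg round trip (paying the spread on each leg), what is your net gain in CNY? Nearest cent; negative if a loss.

Best loop CNY → INR → CHF → CNY:
CNY 15,977,000.00 × 12.060 (sell CNY at bid) = INR 192,682,620.00
INR 192,682,620.00 × 0.012029 (sell INR at bid) = CHF 2,317,779.24
CHF 2,317,779.24 × 6.9482 (sell CHF at bid) = CNY 16,104,393.69

Net profit: CNY 127,393.69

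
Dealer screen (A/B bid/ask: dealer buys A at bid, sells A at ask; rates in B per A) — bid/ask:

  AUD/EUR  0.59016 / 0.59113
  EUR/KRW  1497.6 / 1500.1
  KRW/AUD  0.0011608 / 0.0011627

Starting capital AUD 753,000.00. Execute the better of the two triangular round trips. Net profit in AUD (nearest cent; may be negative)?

Net profit: AUD 19,534.67

Best loop AUD → EUR → KRW → AUD:
AUD 753,000.00 × 0.59016 (sell AUD at bid) = EUR 444,390.48
EUR 444,390.48 × 1497.6 (sell EUR at bid) = KRW 665,519,183
KRW 665,519,183 × 0.0011608 (sell KRW at bid) = AUD 772,534.67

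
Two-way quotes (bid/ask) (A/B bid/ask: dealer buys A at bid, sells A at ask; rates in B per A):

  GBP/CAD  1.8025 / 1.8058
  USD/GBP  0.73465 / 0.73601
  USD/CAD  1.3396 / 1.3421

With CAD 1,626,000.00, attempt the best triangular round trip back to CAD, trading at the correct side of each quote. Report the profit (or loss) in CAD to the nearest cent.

Net profit: CAD 12,861.74

Best loop CAD → GBP → USD → CAD:
CAD 1,626,000.00 ÷ 1.8058 (buy GBP at ask) = GBP 900,431.94
GBP 900,431.94 ÷ 0.73601 (buy USD at ask) = USD 1,223,396.34
USD 1,223,396.34 × 1.3396 (sell USD at bid) = CAD 1,638,861.74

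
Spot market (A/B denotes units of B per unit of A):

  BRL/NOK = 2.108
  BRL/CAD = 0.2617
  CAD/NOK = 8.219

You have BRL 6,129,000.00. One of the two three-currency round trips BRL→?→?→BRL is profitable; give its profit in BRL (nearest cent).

Profitable loop is BRL → CAD → NOK → BRL:
BRL 6,129,000.00 × 0.2617 = CAD 1,603,959.30
CAD 1,603,959.30 × 8.219 = NOK 13,182,941.49
NOK 13,182,941.49 ÷ 2.108 = BRL 6,253,767.31
Profit = BRL 6,253,767.31 − BRL 6,129,000.00

Profit: BRL 124,767.31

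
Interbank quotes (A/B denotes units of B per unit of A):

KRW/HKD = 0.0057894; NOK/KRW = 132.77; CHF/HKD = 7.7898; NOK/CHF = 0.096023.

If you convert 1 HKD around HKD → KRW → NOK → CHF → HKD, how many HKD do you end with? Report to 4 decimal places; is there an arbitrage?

0.9731 (arbitrage exists)

Around HKD → KRW → NOK → CHF → HKD: 1 ÷ 0.0057894 ÷ 132.77 × 0.096023 × 7.7898 = 0.973124
Product < 1; profitable direction is HKD → CHF → NOK → KRW → HKD.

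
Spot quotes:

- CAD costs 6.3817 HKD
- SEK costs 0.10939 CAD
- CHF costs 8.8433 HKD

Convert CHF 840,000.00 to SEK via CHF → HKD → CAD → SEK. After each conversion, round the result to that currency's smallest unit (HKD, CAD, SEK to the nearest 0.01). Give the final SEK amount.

CHF 840,000.00 × 8.8433 = HKD 7,428,372.00
HKD 7,428,372.00 ÷ 6.3817 = CAD 1,164,011.47
CAD 1,164,011.47 ÷ 0.10939 = SEK 10,640,931.26

SEK 10,640,931.26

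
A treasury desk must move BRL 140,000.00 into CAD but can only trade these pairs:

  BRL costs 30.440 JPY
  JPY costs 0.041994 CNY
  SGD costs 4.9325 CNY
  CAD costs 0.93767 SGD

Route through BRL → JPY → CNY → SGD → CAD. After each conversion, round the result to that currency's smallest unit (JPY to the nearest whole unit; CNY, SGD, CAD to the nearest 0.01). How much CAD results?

BRL 140,000.00 × 30.440 = JPY 4,261,600
JPY 4,261,600 × 0.041994 = CNY 178,961.63
CNY 178,961.63 ÷ 4.9325 = SGD 36,282.13
SGD 36,282.13 ÷ 0.93767 = CAD 38,693.92

CAD 38,693.92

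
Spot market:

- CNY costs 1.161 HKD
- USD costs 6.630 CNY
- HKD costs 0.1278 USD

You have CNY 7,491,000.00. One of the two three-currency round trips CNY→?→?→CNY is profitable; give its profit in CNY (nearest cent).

Profit: CNY 123,882.30

Profitable loop is CNY → USD → HKD → CNY:
CNY 7,491,000.00 ÷ 6.630 = USD 1,129,864.25
USD 1,129,864.25 ÷ 0.1278 = HKD 8,840,878.35
HKD 8,840,878.35 ÷ 1.161 = CNY 7,614,882.30
Profit = CNY 7,614,882.30 − CNY 7,491,000.00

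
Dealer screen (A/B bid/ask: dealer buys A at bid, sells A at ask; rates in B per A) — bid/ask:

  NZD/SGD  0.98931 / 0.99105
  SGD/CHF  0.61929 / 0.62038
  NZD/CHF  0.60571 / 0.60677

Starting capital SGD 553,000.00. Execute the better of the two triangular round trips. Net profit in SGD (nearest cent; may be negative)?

Net profit: SGD 5,376.97

Best loop SGD → CHF → NZD → SGD:
SGD 553,000.00 × 0.61929 (sell SGD at bid) = CHF 342,467.37
CHF 342,467.37 ÷ 0.60677 (buy NZD at ask) = NZD 564,410.52
NZD 564,410.52 × 0.98931 (sell NZD at bid) = SGD 558,376.97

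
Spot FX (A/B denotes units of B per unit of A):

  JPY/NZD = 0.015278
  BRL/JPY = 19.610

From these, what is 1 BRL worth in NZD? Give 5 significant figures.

1 BRL × 19.610 = 19.61 JPY
19.61 JPY × 0.015278 = 0.299602 NZD

BRL/NZD = 0.29960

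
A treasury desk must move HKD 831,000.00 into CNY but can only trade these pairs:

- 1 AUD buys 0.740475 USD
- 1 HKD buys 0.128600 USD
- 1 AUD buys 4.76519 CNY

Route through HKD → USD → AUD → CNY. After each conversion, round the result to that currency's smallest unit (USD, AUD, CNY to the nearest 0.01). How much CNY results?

CNY 687,720.27

HKD 831,000.00 × 0.128600 = USD 106,866.60
USD 106,866.60 ÷ 0.740475 = AUD 144,321.69
AUD 144,321.69 × 4.76519 = CNY 687,720.27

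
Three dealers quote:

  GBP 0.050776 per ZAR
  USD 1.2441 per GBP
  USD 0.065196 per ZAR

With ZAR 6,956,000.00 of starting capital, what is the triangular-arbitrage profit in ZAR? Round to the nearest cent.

Profit: ZAR 223,046.21

Profitable loop is ZAR → USD → GBP → ZAR:
ZAR 6,956,000.00 × 0.065196 = USD 453,503.38
USD 453,503.38 ÷ 1.2441 = GBP 364,523.25
GBP 364,523.25 ÷ 0.050776 = ZAR 7,179,046.21
Profit = ZAR 7,179,046.21 − ZAR 6,956,000.00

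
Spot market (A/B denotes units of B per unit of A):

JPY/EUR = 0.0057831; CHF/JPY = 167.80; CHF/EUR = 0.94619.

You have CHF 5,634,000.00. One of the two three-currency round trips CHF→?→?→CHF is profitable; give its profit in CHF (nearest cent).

Profit: CHF 144,181.07

Profitable loop is CHF → JPY → EUR → CHF:
CHF 5,634,000.00 × 167.80 = JPY 945,385,200
JPY 945,385,200 × 0.0057831 = EUR 5,467,257.15
EUR 5,467,257.15 ÷ 0.94619 = CHF 5,778,181.07
Profit = CHF 5,778,181.07 − CHF 5,634,000.00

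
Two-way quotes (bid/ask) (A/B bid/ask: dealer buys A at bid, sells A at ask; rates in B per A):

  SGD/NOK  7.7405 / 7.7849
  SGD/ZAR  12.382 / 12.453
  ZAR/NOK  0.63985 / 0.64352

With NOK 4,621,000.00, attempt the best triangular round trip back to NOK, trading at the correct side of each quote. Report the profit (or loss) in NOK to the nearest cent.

Net profit: NOK 81,750.13

Best loop NOK → SGD → ZAR → NOK:
NOK 4,621,000.00 ÷ 7.7849 (buy SGD at ask) = SGD 593,585.02
SGD 593,585.02 × 12.382 (sell SGD at bid) = ZAR 7,349,769.68
ZAR 7,349,769.68 × 0.63985 (sell ZAR at bid) = NOK 4,702,750.13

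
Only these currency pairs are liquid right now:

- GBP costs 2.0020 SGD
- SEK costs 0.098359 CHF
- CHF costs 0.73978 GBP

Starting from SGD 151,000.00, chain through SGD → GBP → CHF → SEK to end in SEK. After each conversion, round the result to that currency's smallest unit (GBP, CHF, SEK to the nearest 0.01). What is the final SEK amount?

SGD 151,000.00 ÷ 2.0020 = GBP 75,424.58
GBP 75,424.58 ÷ 0.73978 = CHF 101,955.42
CHF 101,955.42 ÷ 0.098359 = SEK 1,036,564.22

SEK 1,036,564.22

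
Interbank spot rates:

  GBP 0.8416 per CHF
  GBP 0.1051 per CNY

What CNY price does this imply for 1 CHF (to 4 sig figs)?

CHF/CNY = 8.008

1 CHF × 0.8416 = 0.8416 GBP
0.8416 GBP ÷ 0.1051 = 8.00761 CNY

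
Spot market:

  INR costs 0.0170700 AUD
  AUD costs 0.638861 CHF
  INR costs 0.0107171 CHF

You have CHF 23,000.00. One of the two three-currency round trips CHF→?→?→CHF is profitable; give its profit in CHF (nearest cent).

Profit: CHF 404.02

Profitable loop is CHF → INR → AUD → CHF:
CHF 23,000.00 ÷ 0.0107171 = INR 2,146,102.96
INR 2,146,102.96 × 0.0170700 = AUD 36,633.98
AUD 36,633.98 × 0.638861 = CHF 23,404.02
Profit = CHF 23,404.02 − CHF 23,000.00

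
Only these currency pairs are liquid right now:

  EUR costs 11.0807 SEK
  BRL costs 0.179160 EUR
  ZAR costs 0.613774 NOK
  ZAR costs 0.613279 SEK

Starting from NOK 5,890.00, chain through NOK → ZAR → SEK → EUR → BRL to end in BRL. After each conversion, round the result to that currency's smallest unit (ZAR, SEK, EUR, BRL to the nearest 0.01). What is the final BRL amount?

BRL 2,964.56

NOK 5,890.00 ÷ 0.613774 = ZAR 9,596.37
ZAR 9,596.37 × 0.613279 = SEK 5,885.25
SEK 5,885.25 ÷ 11.0807 = EUR 531.13
EUR 531.13 ÷ 0.179160 = BRL 2,964.56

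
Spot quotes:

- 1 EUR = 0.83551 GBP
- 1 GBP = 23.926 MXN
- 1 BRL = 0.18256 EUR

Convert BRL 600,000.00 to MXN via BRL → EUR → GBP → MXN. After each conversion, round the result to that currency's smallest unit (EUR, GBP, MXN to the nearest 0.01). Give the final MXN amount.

MXN 2,189,669.72

BRL 600,000.00 × 0.18256 = EUR 109,536.00
EUR 109,536.00 × 0.83551 = GBP 91,518.42
GBP 91,518.42 × 23.926 = MXN 2,189,669.72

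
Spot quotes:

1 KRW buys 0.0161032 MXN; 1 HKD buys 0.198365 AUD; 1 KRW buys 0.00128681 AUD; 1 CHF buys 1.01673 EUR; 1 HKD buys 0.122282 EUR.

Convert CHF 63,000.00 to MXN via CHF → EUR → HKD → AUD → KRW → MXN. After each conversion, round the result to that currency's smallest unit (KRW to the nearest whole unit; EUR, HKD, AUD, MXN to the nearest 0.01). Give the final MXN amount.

CHF 63,000.00 × 1.01673 = EUR 64,053.99
EUR 64,053.99 ÷ 0.122282 = HKD 523,821.90
HKD 523,821.90 × 0.198365 = AUD 103,907.93
AUD 103,907.93 ÷ 0.00128681 = KRW 80,748,463
KRW 80,748,463 × 0.0161032 = MXN 1,300,308.65

MXN 1,300,308.65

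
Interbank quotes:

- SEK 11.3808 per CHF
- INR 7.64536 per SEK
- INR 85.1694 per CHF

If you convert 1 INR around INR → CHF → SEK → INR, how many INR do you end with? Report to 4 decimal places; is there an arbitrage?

1.0216 (arbitrage exists)

Around INR → CHF → SEK → INR: 1 ÷ 85.1694 × 11.3808 × 7.64536 = 1.021615
Product > 1; profitable direction is INR → CHF → SEK → INR.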